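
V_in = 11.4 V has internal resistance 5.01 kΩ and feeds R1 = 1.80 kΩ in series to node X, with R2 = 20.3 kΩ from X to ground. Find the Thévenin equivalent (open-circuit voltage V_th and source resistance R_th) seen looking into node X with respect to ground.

R1' = 5.01 + 1.80 = 6.810 kΩ (source resistance + R1).
Open-circuit (no load on X): V_th = V_in · R2/(R1' + R2) = 11.4 × 20.3/(6.810 + 20.3) = 8.536 V.
Looking into X with the source shorted: R_th = R1'·R2/(R1'+R2) = 6.810 × 20.3/27.11 = 5.099 kΩ.

V_th ≈ 8.54 V, R_th ≈ 5.10 kΩ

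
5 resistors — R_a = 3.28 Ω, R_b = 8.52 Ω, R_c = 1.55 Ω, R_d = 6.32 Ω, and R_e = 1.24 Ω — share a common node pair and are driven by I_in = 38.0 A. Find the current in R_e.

I ≈ 15.1 A

Conductances: ΣG = 1/3.28 + 1/8.52 + 1/1.55 + 1/6.32 + 1/1.24 = 2.032 (1/Ω).
Current divider: I(R_e) = I_in · G_k/ΣG = 38.0 × (0.8065/2.032) = 38.0 × 0.3969 = 15.08 A.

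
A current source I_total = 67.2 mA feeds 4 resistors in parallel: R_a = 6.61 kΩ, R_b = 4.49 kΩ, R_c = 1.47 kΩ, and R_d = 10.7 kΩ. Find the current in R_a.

Conductances: ΣG = 1/6.61 + 1/4.49 + 1/1.47 + 1/10.7 = 1.148 (1/kΩ).
R_a takes the fraction G_k/ΣG = 0.1513/1.148 = 0.1318, so I = 67.2 × 0.1318 = 8.858 mA.

I ≈ 8.86 mA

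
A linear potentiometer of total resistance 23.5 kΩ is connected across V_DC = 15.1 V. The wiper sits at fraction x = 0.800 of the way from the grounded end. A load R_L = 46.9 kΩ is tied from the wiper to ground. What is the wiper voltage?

V_out ≈ 11.2 V

Lower segment x·R_p = 18.80 kΩ; upper segment (1−x)·R_p = 4.700 kΩ.
Lower segment in parallel with the load: 18.80 ‖ 46.9 = 13.42 kΩ.
Then V_out = V_DC · 13.42/(4.700 + 13.42) = 11.18 V.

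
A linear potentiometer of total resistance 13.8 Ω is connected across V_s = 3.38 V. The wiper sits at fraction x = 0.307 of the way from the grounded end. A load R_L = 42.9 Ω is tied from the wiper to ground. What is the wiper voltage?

V_out ≈ 0.971 V

The pot divides into 9.563 Ω above the wiper and 4.237 Ω below.
R_L loads the lower segment: effective lower R = 3.856 Ω.
V_out = 3.38 × 3.856/(9.563 + 3.856) = 0.9712 V.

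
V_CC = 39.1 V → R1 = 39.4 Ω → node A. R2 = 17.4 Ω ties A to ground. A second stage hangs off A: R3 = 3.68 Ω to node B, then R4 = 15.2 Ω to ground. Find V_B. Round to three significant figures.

V_B ≈ 5.88 V

Looking into the second stage from A: R3 + R4 = 18.88 Ω appears in parallel with R2.
Effective lower resistance at A: R2 ‖ 18.88 = 9.055 Ω.
First divider: V_A = V_CC · 9.055/(39.4 + 9.055) = 7.307 V.
Stage 2 is unloaded, so V_B = V_A · R4/(R3+R4) = 7.307 × 15.2/18.88 = 5.883 V.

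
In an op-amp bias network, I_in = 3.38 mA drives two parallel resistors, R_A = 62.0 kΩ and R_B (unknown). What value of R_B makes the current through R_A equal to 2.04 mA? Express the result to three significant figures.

In a two-way split, I_A/I_in = R_B/(R_A + R_B).
2.04/3.38 = R_B/(R_A + R_B) → R_B = R_A · (0.6036)/(1 − 0.6036) = 62.0 × 1.522 = 94.39 kΩ.

R_B ≈ 94.4 kΩ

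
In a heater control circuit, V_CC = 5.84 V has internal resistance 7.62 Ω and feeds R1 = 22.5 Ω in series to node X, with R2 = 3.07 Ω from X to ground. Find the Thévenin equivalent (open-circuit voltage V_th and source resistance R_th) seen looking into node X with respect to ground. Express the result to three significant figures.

R1' = 7.62 + 22.5 = 30.12 Ω (source resistance + R1).
Open-circuit (no load on X): V_th = V_CC · R2/(R1' + R2) = 5.84 × 3.07/(30.12 + 3.07) = 0.5402 V.
With V_CC suppressed (replaced by a short), R_th = R1' ‖ R2 = (30.12 × 3.07)/(30.12 + 3.07) = 2.786 Ω.

V_th ≈ 0.540 V, R_th ≈ 2.79 Ω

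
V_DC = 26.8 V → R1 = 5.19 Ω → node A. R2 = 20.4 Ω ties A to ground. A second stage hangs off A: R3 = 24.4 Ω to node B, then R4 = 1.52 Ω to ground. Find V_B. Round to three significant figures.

Looking into the second stage from A: R3 + R4 = 25.92 Ω appears in parallel with R2.
Effective lower resistance at A: R2 ‖ 25.92 = 11.42 Ω.
V_A = 26.8 × 11.42/(5.19 + 11.42) = 18.42 V.
Stage 2 is unloaded, so V_B = V_A · R4/(R3+R4) = 18.42 × 1.52/25.92 = 1.080 V.

V_B ≈ 1.08 V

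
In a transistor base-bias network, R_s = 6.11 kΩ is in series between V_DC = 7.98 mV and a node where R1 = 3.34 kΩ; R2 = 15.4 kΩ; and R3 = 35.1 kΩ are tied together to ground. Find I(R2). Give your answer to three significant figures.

I ≈ 0.152 µA

Parallel bank: R_p = 1/(1/3.34 + 1/15.4 + 1/35.1) = 2.546 kΩ.
V_A by voltage divider: V_A = 7.98 × 2.546/(6.11 + 2.546) = 2.347 mV.
Branch current I = V_A/R2 = 2.347/15.4 = 0.1524 µA.
(Check via current divider: I_total = 0.9219 µA; share G_k/ΣG = 0.1653 → same result.)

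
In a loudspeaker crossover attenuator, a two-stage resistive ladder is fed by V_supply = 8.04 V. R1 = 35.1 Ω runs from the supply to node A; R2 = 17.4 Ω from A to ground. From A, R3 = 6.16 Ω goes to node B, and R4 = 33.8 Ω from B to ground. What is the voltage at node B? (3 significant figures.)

V_B ≈ 1.75 V

Looking into the second stage from A: R3 + R4 = 39.96 Ω appears in parallel with R2.
R2 ‖ (R3+R4) = 12.12 Ω.
So V_A = 8.04 × 0.2567 = 2.064 V.
Stage 2 is unloaded, so V_B = V_A · R4/(R3+R4) = 2.064 × 33.8/39.96 = 1.746 V.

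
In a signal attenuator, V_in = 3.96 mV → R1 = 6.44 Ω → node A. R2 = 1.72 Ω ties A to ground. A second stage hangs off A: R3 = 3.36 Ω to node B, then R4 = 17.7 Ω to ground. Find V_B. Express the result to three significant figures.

V_B ≈ 0.659 mV

Node A sees R2 in parallel with the series input of stage 2, R3 + R4 = 21.06 Ω.
R2 ‖ (R3+R4) = 1.590 Ω.
So V_A = 3.96 × 0.1980 = 0.7842 mV.
Stage 2 is unloaded, so V_B = V_A · R4/(R3+R4) = 0.7842 × 17.7/21.06 = 0.6591 mV.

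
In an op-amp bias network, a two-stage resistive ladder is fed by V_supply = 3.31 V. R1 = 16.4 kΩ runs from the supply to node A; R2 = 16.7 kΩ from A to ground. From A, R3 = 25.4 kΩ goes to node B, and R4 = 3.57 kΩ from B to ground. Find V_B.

V_B ≈ 0.160 V

Node A sees R2 in parallel with the series input of stage 2, R3 + R4 = 28.97 kΩ.
Effective lower resistance at A: R2 ‖ 28.97 = 10.59 kΩ.
V_A = 3.31 × 10.59/(16.4 + 10.59) = 1.299 V.
Then the unloaded second divider: V_B = V_A × R4/(R3+R4) = 1.299 × 0.1232 = 0.1601 V.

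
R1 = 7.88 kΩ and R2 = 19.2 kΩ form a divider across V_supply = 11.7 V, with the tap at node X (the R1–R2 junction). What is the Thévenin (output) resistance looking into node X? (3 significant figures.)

R_th ≈ 5.59 kΩ

Looking into X with the source shorted: R_th = R1·R2/(R1+R2) = 7.880 × 19.2/27.08 = 5.587 kΩ.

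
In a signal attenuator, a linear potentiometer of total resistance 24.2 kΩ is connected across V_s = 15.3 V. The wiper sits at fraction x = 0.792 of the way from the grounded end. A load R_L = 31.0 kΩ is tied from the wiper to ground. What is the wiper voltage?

V_out ≈ 10.7 V

The pot divides into 5.034 kΩ above the wiper and 19.17 kΩ below.
Lower segment in parallel with the load: 19.17 ‖ 31.0 = 11.84 kΩ.
V_out = 15.3 × 11.84/(5.034 + 11.84) = 10.74 V.
(Unloaded: V_out = x·V_s = 12.1 V.)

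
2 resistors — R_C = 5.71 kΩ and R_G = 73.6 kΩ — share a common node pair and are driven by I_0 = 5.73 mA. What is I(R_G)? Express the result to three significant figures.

With just two branches, the current splits inversely with resistance.
I(R_G) = 5.73 × 5.71/(5.71 + 73.6) = 5.73 × 0.07200 = 0.4125 mA.

I ≈ 0.413 mA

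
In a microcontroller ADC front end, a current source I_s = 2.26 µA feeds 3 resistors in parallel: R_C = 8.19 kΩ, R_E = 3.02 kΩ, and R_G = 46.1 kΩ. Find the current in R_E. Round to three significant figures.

Total conductance ΣG = 1/8.19 + 1/3.02 + 1/46.1 = 0.4749 (units of 1/kΩ).
Current divider: I(R_E) = I_s · G_k/ΣG = 2.26 × (0.3311/0.4749) = 2.26 × 0.6972 = 1.576 µA.

I ≈ 1.58 µA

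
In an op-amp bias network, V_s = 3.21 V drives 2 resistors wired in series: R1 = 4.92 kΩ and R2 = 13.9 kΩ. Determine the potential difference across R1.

V ≈ 0.839 V

Series total: ΣR = 4.92 + 13.9 = 18.82 kΩ.
Voltage divider: V = V_s · (4.920 / 18.82) = 3.21 × 0.2614 = 0.8392 V.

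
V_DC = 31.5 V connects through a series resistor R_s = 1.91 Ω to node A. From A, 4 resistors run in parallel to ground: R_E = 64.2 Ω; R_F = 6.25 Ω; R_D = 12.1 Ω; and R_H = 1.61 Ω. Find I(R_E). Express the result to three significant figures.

I ≈ 0.183 A

Combine the parallel branches: R_p = (1/64.2 + 1/6.25 + 1/12.1 + 1/1.61)⁻¹ = 1.137 Ω.
V_A = 31.5 × 1.137/3.047 = 11.76 V.
Branch current I = V_A/R_E = 11.76/64.2 = 0.1831 A.
(Equivalently: I_total = 10.34 A, then current-divider fraction G_k/ΣG = 0.01771.)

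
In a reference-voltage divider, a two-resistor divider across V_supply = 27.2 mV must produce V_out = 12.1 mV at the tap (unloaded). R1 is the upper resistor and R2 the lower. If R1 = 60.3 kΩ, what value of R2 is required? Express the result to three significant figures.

Required fraction k = V_out/V_supply = 0.4449.
Rearranging, R2 = R1·k/(1−k) = 60.3 × 0.8013 = 48.32 kΩ.

R2 ≈ 48.3 kΩ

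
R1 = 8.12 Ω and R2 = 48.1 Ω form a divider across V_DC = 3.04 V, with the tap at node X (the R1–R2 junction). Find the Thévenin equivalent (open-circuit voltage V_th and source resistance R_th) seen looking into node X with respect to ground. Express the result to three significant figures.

V_th ≈ 2.60 V, R_th ≈ 6.95 Ω

With X open, the divider is unloaded: V_th = 3.04 × 48.1/56.22 = 2.601 V.
Looking into X with the source shorted: R_th = R1·R2/(R1+R2) = 8.120 × 48.1/56.22 = 6.947 Ω.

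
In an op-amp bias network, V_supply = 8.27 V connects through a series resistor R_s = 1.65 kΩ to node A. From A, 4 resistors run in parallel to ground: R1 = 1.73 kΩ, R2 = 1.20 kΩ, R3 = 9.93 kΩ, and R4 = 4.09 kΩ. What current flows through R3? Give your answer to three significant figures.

Equivalent of the parallel group: R_p = 0.5693 kΩ.
V_A = 8.27 × 0.5693/2.219 = 2.121 V.
I(R3) = V_A / R3 = 2.121/9.93 = 0.2136 mA.
(Check via current divider: I_total = 3.726 mA; share G_k/ΣG = 0.05733 → same result.)

I ≈ 0.214 mA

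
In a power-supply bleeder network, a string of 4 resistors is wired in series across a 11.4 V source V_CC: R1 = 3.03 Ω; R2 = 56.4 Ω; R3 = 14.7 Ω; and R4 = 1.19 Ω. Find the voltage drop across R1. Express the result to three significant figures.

ΣR = 3.03 + 56.4 + 14.7 + 1.19 = 75.32 Ω.
By the voltage-divider rule, V = 11.4 × 3.030/75.32 = 0.4586 V.

V ≈ 0.459 V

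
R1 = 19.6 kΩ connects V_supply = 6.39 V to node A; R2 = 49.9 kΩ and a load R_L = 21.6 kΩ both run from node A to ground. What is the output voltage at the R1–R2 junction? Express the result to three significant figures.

V_out ≈ 2.78 V

R2 ‖ R_L = (49.9 × 21.6)/(49.9 + 21.6) = 15.07 kΩ.
Then V_out = V_supply · R2'/(R1 + R2') = 6.39 × 15.07/34.67 = 2.778 V.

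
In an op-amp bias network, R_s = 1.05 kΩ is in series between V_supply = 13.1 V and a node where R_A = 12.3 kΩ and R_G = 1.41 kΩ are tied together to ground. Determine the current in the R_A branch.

I ≈ 0.582 mA

Parallel bank: R_p = 1/(1/12.3 + 1/1.41) = 1.265 kΩ.
Node voltage V_A = V_supply · R_p/(R_s + R_p) = 13.1 × 0.5464 = 7.158 V.
Branch current I = V_A/R_A = 7.158/12.3 = 0.5820 mA.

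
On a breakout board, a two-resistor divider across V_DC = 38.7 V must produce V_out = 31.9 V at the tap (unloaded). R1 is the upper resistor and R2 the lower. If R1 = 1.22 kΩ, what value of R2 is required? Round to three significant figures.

R2 ≈ 5.72 kΩ

V_out/V_DC = R2/(R1+R2) = 0.8243.
So R2 = R1 · V_out/(V_DC − V_out) = 1.22 × 31.9/(38.7 − 31.9) = 1.22 × 4.691 = 5.723 kΩ.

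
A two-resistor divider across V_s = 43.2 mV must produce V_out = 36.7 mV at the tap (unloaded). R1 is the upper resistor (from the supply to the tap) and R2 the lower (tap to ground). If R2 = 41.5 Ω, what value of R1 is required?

V_out/V_s = R2/(R1+R2) = 0.8495.
R1 = R2·(1/k − 1) = 41.5 × 0.1771 = 7.350 Ω.

R1 ≈ 7.35 Ω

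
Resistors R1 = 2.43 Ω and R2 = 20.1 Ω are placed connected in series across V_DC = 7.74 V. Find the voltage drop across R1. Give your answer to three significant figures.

ΣR = 2.43 + 20.1 = 22.53 Ω.
Voltage divider: V = V_DC · (2.430 / 22.53) = 7.74 × 0.1079 = 0.8348 V.

V ≈ 0.835 V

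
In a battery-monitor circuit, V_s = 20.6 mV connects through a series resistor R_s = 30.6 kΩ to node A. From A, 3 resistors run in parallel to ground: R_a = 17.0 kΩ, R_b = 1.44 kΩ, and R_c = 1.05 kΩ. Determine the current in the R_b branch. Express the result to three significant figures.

Parallel bank: R_p = 1/(1/17.0 + 1/1.44 + 1/1.05) = 0.5863 kΩ.
V_A = 20.6 × 0.5863/31.19 = 0.3873 mV.
I(R_b) = V_A / R_b = 0.3873/1.44 = 0.2689 µA.
(Equivalently: I_total = 0.6605 µA, then current-divider fraction G_k/ΣG = 0.4071.)

I ≈ 0.269 µA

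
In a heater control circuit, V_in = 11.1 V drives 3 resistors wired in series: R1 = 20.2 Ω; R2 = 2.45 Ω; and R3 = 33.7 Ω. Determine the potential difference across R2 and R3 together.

V ≈ 7.12 V

Total series resistance ΣR = 20.2 + 2.45 + 33.7 = 56.35 Ω.
R_{R2..R3} = 2.45 + 33.7 = 36.15 Ω.
Voltage divider: V = V_in · (36.15 / 56.35) = 11.1 × 0.6415 = 7.121 V.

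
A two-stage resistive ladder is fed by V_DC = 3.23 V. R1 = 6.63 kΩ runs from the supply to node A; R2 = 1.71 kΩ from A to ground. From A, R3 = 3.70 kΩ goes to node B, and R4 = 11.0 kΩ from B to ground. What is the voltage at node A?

V_A ≈ 0.606 V

The second stage (R3 + R4 = 14.70 kΩ) loads node A in parallel with R2.
Effective lower resistance at A: R2 ‖ 14.70 = 1.532 kΩ.
First divider: V_A = V_DC · 1.532/(6.63 + 1.532) = 0.6062 V.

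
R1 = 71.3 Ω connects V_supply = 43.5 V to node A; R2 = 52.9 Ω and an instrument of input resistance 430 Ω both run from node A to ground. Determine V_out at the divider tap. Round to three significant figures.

V_out ≈ 17.3 V

The load sits in parallel with R2, giving an effective lower resistance R2' = R2·R_L/(R2+R_L) = 47.10 Ω.
Now apply the divider: V_out = 43.5 × 0.3978 = 17.31 V.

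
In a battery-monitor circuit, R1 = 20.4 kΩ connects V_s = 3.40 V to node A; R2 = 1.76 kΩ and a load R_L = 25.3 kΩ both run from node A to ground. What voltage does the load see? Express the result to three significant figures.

First combine the lower leg with the load: R2 ‖ R_L = 1.646 kΩ.
Now apply the divider: V_out = 3.40 × 0.07464 = 0.2538 V.

V_out ≈ 0.254 V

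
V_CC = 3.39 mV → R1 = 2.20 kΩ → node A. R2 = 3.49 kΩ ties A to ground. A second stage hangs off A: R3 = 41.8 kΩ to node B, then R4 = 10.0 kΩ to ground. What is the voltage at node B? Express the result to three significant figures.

V_B ≈ 0.391 mV

Node A sees R2 in parallel with the series input of stage 2, R3 + R4 = 51.80 kΩ.
Effective lower resistance at A: R2 ‖ 51.80 = 3.270 kΩ.
V_A = 3.39 × 3.270/(2.20 + 3.270) = 2.026 mV.
Then the unloaded second divider: V_B = V_A × R4/(R3+R4) = 2.026 × 0.1931 = 0.3912 mV.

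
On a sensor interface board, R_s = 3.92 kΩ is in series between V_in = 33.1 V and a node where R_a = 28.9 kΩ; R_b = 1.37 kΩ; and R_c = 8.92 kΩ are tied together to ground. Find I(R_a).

Equivalent of the parallel group: R_p = 1.141 kΩ.
V_A by voltage divider: V_A = 33.1 × 1.141/(3.92 + 1.141) = 7.461 V.
I(R_a) = V_A / R_a = 7.461/28.9 = 0.2582 mA.

I ≈ 0.258 mA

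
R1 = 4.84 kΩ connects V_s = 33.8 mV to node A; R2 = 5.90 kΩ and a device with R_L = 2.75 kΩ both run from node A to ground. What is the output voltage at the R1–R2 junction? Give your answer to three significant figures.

First combine the lower leg with the load: R2 ‖ R_L = 1.876 kΩ.
Then V_out = V_s · R2'/(R1 + R2') = 33.8 × 1.876/6.716 = 9.440 mV.

V_out ≈ 9.44 mV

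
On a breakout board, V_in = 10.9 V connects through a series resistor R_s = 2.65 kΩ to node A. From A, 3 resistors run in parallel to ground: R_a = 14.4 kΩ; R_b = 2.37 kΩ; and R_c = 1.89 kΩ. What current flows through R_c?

I ≈ 1.56 mA

Parallel bank: R_p = 1/(1/14.4 + 1/2.37 + 1/1.89) = 0.9799 kΩ.
V_A = 10.9 × 0.9799/3.630 = 2.943 V.
I(R_c) = V_A / R_c = 2.943/1.89 = 1.557 mA.
(Equivalently: I_total = 3.003 mA, then current-divider fraction G_k/ΣG = 0.5185.)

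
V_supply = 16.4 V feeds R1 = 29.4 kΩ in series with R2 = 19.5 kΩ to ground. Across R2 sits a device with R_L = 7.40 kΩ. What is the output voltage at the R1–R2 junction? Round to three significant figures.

V_out ≈ 2.53 V

R2 ‖ R_L = (19.5 × 7.40)/(19.5 + 7.40) = 5.364 kΩ.
Now apply the divider: V_out = 16.4 × 0.1543 = 2.531 V.
(Unloaded it would be 6.54 V; the load pulls it down.)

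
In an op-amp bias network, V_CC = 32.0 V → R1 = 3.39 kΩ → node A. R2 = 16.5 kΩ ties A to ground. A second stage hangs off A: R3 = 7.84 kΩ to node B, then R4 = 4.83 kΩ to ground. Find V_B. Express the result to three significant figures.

V_B ≈ 8.28 V

Looking into the second stage from A: R3 + R4 = 12.67 kΩ appears in parallel with R2.
Effective lower resistance at A: R2 ‖ 12.67 = 7.167 kΩ.
V_A = 32.0 × 7.167/(3.39 + 7.167) = 21.72 V.
Then the unloaded second divider: V_B = V_A × R4/(R3+R4) = 21.72 × 0.3812 = 8.282 V.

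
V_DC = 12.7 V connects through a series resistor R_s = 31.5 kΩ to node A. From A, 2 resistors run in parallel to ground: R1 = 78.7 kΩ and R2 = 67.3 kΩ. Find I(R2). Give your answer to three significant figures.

Equivalent of the parallel group: R_p = 36.28 kΩ.
Node voltage V_A = V_DC · R_p/(R_s + R_p) = 12.7 × 0.5352 = 6.798 V.
Branch current I = V_A/R2 = 6.798/67.3 = 0.1010 mA.
(Check via current divider: I_total = 0.1874 mA; share G_k/ΣG = 0.5390 → same result.)

I ≈ 0.101 mA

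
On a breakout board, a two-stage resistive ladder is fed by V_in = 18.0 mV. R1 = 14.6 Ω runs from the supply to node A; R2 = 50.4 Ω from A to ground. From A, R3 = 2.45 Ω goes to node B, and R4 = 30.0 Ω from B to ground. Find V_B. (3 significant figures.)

Looking into the second stage from A: R3 + R4 = 32.45 Ω appears in parallel with R2.
Effective lower resistance at A: R2 ‖ 32.45 = 19.74 Ω.
First divider: V_A = V_in · 19.74/(14.6 + 19.74) = 10.35 mV.
Then the unloaded second divider: V_B = V_A × R4/(R3+R4) = 10.35 × 0.9245 = 9.566 mV.

V_B ≈ 9.57 mV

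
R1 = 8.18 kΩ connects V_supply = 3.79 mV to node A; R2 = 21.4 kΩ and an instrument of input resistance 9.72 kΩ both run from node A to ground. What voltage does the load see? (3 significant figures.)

V_out ≈ 1.70 mV

The load sits in parallel with R2, giving an effective lower resistance R2' = R2·R_L/(R2+R_L) = 6.684 kΩ.
Then V_out = V_supply · R2'/(R1 + R2') = 3.79 × 6.684/14.86 = 1.704 mV.
(Unloaded it would be 2.74 mV; the load pulls it down.)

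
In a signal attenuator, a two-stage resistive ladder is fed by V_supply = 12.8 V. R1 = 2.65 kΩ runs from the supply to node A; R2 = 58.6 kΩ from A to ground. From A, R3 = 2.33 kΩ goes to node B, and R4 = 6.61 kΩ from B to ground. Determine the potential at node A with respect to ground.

V_A ≈ 9.54 V

Node A sees R2 in parallel with the series input of stage 2, R3 + R4 = 8.940 kΩ.
Effective lower resistance at A: R2 ‖ 8.940 = 7.757 kΩ.
So V_A = 12.8 × 0.7454 = 9.541 V.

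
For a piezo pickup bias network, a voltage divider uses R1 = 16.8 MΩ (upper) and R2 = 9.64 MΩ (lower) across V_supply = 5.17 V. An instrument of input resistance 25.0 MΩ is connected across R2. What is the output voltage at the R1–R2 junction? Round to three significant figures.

V_out ≈ 1.51 V

The load sits in parallel with R2, giving an effective lower resistance R2' = R2·R_L/(R2+R_L) = 6.957 MΩ.
Now apply the divider: V_out = 5.17 × 0.2928 = 1.514 V.
(Unloaded it would be 1.88 V; the load pulls it down.)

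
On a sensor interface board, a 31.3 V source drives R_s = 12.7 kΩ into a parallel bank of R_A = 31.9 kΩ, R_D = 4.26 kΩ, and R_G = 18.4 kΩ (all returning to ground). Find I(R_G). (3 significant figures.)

Combine the parallel branches: R_p = (1/31.9 + 1/4.26 + 1/18.4)⁻¹ = 3.121 kΩ.
V_A by voltage divider: V_A = 31.3 × 3.121/(12.7 + 3.121) = 6.174 V.
I(R_G) = V_A / R_G = 6.174/18.4 = 0.3355 mA.
(Equivalently: I_total = 1.978 mA, then current-divider fraction G_k/ΣG = 0.1696.)

I ≈ 0.336 mA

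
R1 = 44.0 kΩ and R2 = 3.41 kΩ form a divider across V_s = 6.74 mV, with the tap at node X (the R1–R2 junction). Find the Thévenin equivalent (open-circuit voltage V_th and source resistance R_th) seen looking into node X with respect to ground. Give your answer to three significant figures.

V_th ≈ 0.485 mV, R_th ≈ 3.16 kΩ

V_th is the unloaded tap voltage: V_s · R2/(R1+R2) = 6.74 × 0.07193 = 0.4848 mV.
Zeroing V_s shorts the top of R1 to ground, so R_th = R1 ‖ R2 = 3.165 kΩ.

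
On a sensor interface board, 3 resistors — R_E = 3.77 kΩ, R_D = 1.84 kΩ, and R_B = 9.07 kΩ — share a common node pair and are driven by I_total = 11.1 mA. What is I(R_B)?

Conductances: ΣG = 1/3.77 + 1/1.84 + 1/9.07 = 0.9190 (1/kΩ).
By the current-divider rule, I = I_total · G_k/ΣG = 11.1 × 0.1200 = 1.332 mA.

I ≈ 1.33 mA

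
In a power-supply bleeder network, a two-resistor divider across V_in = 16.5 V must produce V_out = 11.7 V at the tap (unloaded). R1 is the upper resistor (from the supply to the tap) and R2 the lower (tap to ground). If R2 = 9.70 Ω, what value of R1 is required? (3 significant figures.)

V_out/V_in = R2/(R1+R2) = 0.7091.
So R1 = R2 · (V_in/V_out − 1) = 9.70 × (16.5/11.7 − 1) = 9.70 × 0.4103 = 3.979 Ω.

R1 ≈ 3.98 Ω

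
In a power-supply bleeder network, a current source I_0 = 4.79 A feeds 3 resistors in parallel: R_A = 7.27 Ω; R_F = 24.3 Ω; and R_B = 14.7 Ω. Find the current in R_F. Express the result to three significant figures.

ΣG = 1/7.27 + 1/24.3 + 1/14.7 = 0.2467.
Current divider: I(R_F) = I_0 · G_k/ΣG = 4.79 × (0.04115/0.2467) = 4.79 × 0.1668 = 0.7989 A.

I ≈ 0.799 A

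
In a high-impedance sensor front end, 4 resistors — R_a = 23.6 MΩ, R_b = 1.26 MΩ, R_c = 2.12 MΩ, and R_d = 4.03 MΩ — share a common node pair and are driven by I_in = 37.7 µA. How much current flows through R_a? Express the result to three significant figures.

Conductances: ΣG = 1/23.6 + 1/1.26 + 1/2.12 + 1/4.03 = 1.556 (1/MΩ).
By the current-divider rule, I = I_in · G_k/ΣG = 37.7 × 0.02723 = 1.027 µA.

I ≈ 1.03 µA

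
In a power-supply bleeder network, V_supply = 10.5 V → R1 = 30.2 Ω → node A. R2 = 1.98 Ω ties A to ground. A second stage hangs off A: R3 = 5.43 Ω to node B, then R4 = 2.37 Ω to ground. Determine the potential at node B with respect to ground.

V_B ≈ 0.159 V

Looking into the second stage from A: R3 + R4 = 7.800 Ω appears in parallel with R2.
Effective lower resistance at A: R2 ‖ 7.800 = 1.579 Ω.
V_A = 10.5 × 1.579/(30.2 + 1.579) = 0.5218 V.
V_B = V_A × 0.3038 = 0.1585 V.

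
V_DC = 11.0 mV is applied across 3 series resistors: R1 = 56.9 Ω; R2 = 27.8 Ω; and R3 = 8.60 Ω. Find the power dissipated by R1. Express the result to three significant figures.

ΣR = 93.30 Ω → I = 11.0/93.30 = 0.1179 mA.
V(R1) = I·R = 6.708 mV; P = V·I = 6.708 × 0.1179 = 0.7909 µW.

P ≈ 0.791 µW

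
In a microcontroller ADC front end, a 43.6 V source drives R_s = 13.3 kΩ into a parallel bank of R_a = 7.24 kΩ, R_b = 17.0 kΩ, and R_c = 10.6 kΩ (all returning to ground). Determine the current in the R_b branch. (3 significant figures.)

I ≈ 0.526 mA

Equivalent of the parallel group: R_p = 3.433 kΩ.
V_A by voltage divider: V_A = 43.6 × 3.433/(13.3 + 3.433) = 8.945 V.
I(R_b) = V_A / R_b = 8.945/17.0 = 0.5262 mA.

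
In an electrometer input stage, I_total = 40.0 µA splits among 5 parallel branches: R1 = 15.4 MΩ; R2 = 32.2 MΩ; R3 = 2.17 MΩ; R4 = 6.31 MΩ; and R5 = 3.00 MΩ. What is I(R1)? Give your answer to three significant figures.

Total conductance ΣG = 1/15.4 + 1/32.2 + 1/2.17 + 1/6.31 + 1/3.00 = 1.049 (units of 1/MΩ).
Current divider: I(R1) = I_total · G_k/ΣG = 40.0 × (0.06494/1.049) = 40.0 × 0.06192 = 2.477 µA.

I ≈ 2.48 µA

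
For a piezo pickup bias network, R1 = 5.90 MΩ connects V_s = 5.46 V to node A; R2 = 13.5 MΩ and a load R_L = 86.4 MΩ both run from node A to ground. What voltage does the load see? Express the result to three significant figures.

First combine the lower leg with the load: R2 ‖ R_L = 11.68 MΩ.
Then V_out = V_s · R2'/(R1 + R2') = 5.46 × 11.68/17.58 = 3.627 V.
(Unloaded it would be 3.80 V; the load pulls it down.)

V_out ≈ 3.63 V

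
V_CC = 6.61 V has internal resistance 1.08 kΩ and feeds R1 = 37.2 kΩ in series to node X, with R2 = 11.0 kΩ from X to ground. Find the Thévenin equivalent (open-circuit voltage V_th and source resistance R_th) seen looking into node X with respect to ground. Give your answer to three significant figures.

R1' = 1.08 + 37.2 = 38.28 kΩ (source resistance + R1).
V_th is the unloaded tap voltage: V_CC · R2/(R1'+R2) = 6.61 × 0.2232 = 1.475 V.
Looking into X with the source shorted: R_th = R1'·R2/(R1'+R2) = 38.28 × 11.0/49.28 = 8.545 kΩ.

V_th ≈ 1.48 V, R_th ≈ 8.54 kΩ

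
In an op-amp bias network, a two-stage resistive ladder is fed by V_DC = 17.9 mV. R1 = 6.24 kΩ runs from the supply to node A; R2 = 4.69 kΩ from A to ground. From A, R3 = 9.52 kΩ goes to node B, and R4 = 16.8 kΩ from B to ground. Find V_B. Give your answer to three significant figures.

Looking into the second stage from A: R3 + R4 = 26.32 kΩ appears in parallel with R2.
Effective lower resistance at A: R2 ‖ 26.32 = 3.981 kΩ.
V_A = 17.9 × 3.981/(6.24 + 3.981) = 6.972 mV.
V_B = V_A × 0.6383 = 4.450 mV.

V_B ≈ 4.45 mV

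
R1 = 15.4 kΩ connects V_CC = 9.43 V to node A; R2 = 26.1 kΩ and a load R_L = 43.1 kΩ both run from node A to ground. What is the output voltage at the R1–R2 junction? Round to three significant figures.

V_out ≈ 4.84 V

R2 ‖ R_L = (26.1 × 43.1)/(26.1 + 43.1) = 16.26 kΩ.
Now apply the divider: V_out = 9.43 × 0.5135 = 4.842 V.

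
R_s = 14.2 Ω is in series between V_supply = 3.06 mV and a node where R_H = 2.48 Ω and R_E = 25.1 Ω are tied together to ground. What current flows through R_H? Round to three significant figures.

Parallel bank: R_p = 1/(1/2.48 + 1/25.1) = 2.257 Ω.
V_A by voltage divider: V_A = 3.06 × 2.257/(14.2 + 2.257) = 0.4197 mV.
Branch current I = V_A/R_H = 0.4197/2.48 = 0.1692 mA.
(Equivalently: I_total = 0.1859 mA, then current-divider fraction G_k/ΣG = 0.9101.)

I ≈ 0.169 mA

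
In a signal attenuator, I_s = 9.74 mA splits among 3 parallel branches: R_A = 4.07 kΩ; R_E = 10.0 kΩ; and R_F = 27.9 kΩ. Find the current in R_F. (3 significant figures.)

Conductances: ΣG = 1/4.07 + 1/10.0 + 1/27.9 = 0.3815 (1/kΩ).
Current divider: I(R_F) = I_s · G_k/ΣG = 9.74 × (0.03584/0.3815) = 9.74 × 0.09394 = 0.9150 mA.

I ≈ 0.915 mA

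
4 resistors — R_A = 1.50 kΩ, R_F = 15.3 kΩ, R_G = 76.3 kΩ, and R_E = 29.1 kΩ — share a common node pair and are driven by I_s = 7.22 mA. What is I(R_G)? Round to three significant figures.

I ≈ 0.121 mA

ΣG = 1/1.50 + 1/15.3 + 1/76.3 + 1/29.1 = 0.7795.
Current divider: I(R_G) = I_s · G_k/ΣG = 7.22 × (0.01311/0.7795) = 7.22 × 0.01681 = 0.1214 mA.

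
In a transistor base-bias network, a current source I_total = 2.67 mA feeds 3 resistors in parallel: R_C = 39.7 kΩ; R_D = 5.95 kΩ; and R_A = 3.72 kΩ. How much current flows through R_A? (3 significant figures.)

Conductances: ΣG = 1/39.7 + 1/5.95 + 1/3.72 = 0.4621 (1/kΩ).
Current divider: I(R_A) = I_total · G_k/ΣG = 2.67 × (0.2688/0.4621) = 2.67 × 0.5818 = 1.553 mA.

I ≈ 1.55 mA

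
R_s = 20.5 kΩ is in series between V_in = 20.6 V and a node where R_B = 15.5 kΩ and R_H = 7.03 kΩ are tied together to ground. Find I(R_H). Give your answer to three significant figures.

I ≈ 0.559 mA

Equivalent of the parallel group: R_p = 4.836 kΩ.
V_A = 20.6 × 4.836/25.34 = 3.932 V.
Branch current I = V_A/R_H = 3.932/7.03 = 0.5594 mA.
(Check via current divider: I_total = 0.8131 mA; share G_k/ΣG = 0.6880 → same result.)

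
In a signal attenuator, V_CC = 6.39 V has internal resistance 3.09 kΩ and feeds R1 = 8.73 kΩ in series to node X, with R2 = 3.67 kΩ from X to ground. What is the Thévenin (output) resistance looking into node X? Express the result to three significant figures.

R_th ≈ 2.80 kΩ

R1' = 3.09 + 8.73 = 11.82 kΩ (source resistance + R1).
Looking into X with the source shorted: R_th = R1'·R2/(R1'+R2) = 11.82 × 3.67/15.49 = 2.800 kΩ.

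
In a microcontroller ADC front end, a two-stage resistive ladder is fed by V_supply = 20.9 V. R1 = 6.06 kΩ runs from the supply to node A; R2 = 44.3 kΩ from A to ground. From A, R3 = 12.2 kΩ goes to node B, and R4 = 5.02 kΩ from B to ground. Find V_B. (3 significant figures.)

V_B ≈ 4.09 V

The second stage (R3 + R4 = 17.22 kΩ) loads node A in parallel with R2.
Effective lower resistance at A: R2 ‖ 17.22 = 12.40 kΩ.
V_A = 20.9 × 12.40/(6.06 + 12.40) = 14.04 V.
Then the unloaded second divider: V_B = V_A × R4/(R3+R4) = 14.04 × 0.2915 = 4.093 V.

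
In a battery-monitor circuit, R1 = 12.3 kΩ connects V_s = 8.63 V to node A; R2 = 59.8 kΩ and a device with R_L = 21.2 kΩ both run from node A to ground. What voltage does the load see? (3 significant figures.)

First combine the lower leg with the load: R2 ‖ R_L = 15.65 kΩ.
Voltage divider with the loaded lower leg: V_out = 8.63 × 15.65/(12.3 + 15.65) = 8.63 × 0.5599 = 4.832 V.
(Unloaded it would be 7.16 V; the load pulls it down.)

V_out ≈ 4.83 V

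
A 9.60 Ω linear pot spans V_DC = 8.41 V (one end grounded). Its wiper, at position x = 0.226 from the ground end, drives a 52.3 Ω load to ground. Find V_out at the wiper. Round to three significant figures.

V_out ≈ 1.84 V

The pot divides into 7.430 Ω above the wiper and 2.170 Ω below.
Lower segment in parallel with the load: 2.170 ‖ 52.3 = 2.083 Ω.
Loaded-divider output: V_out = 8.41 × 0.2190 = 1.842 V.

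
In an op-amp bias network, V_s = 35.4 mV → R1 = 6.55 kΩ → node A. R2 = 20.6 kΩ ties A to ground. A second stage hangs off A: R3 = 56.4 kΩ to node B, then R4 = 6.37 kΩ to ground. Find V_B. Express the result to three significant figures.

V_B ≈ 2.53 mV

The second stage (R3 + R4 = 62.77 kΩ) loads node A in parallel with R2.
R2 ‖ (R3+R4) = 15.51 kΩ.
V_A = 35.4 × 15.51/(6.55 + 15.51) = 24.89 mV.
V_B = V_A × 0.1015 = 2.526 mV.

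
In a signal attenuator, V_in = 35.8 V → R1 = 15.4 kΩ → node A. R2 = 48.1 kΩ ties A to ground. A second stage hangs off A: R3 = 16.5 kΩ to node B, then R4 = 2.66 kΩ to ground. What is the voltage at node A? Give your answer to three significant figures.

Looking into the second stage from A: R3 + R4 = 19.16 kΩ appears in parallel with R2.
R2 ‖ (R3+R4) = 13.70 kΩ.
V_A = 35.8 × 13.70/(15.4 + 13.70) = 16.86 V.

V_A ≈ 16.9 V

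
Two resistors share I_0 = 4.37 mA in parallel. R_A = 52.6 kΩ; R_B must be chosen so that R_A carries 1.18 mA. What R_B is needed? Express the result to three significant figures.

In a two-way split, I_A/I_0 = R_B/(R_A + R_B).
With f = 0.2700, R_B = R_A · f/(1−f) = 52.6 × 0.3699 = 19.46 kΩ.

R_B ≈ 19.5 kΩ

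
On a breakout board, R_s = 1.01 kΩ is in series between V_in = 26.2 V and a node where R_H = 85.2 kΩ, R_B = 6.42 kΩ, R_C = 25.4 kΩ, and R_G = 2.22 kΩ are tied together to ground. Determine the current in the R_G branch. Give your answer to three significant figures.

Combine the parallel branches: R_p = (1/85.2 + 1/6.42 + 1/25.4 + 1/2.22)⁻¹ = 1.521 kΩ.
V_A = 26.2 × 1.521/2.531 = 15.75 V.
I(R_G) = V_A / R_G = 15.75/2.22 = 7.093 mA.

I ≈ 7.09 mA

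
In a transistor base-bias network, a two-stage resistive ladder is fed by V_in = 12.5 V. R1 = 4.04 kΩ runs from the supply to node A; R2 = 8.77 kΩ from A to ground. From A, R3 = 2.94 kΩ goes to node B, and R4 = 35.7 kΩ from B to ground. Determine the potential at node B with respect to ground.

V_B ≈ 7.38 V

Node A sees R2 in parallel with the series input of stage 2, R3 + R4 = 38.64 kΩ.
R2 ‖ (R3+R4) = 7.148 kΩ.
So V_A = 12.5 × 0.6389 = 7.986 V.
Stage 2 is unloaded, so V_B = V_A · R4/(R3+R4) = 7.986 × 35.7/38.64 = 7.378 V.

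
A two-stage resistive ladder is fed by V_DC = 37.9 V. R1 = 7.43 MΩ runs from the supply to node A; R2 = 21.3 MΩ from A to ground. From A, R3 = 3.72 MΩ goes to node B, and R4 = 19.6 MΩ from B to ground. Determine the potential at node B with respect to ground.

V_B ≈ 19.1 V

Looking into the second stage from A: R3 + R4 = 23.32 MΩ appears in parallel with R2.
Effective lower resistance at A: R2 ‖ 23.32 = 11.13 MΩ.
So V_A = 37.9 × 0.5997 = 22.73 V.
V_B = V_A × 0.8405 = 19.10 V.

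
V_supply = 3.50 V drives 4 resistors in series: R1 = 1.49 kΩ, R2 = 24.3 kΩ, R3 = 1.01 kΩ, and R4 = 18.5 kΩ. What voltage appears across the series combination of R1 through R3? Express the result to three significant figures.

V ≈ 2.07 V

ΣR = 1.49 + 24.3 + 1.01 + 18.5 = 45.30 kΩ.
R_{R1..R3} = 1.49 + 24.3 + 1.01 = 26.80 kΩ.
By the voltage-divider rule, V = 3.50 × 26.80/45.30 = 2.071 V.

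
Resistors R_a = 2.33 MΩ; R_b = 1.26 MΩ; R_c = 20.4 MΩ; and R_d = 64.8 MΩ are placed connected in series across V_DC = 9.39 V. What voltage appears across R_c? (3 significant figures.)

Series total: ΣR = 2.33 + 1.26 + 20.4 + 64.8 = 88.79 MΩ.
Voltage divider: V = V_DC · (20.40 / 88.79) = 9.39 × 0.2298 = 2.157 V.

V ≈ 2.16 V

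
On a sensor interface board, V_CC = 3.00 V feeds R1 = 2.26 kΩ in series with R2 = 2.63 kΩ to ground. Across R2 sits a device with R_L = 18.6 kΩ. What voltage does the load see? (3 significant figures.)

First combine the lower leg with the load: R2 ‖ R_L = 2.304 kΩ.
Voltage divider with the loaded lower leg: V_out = 3.00 × 2.304/(2.26 + 2.304) = 3.00 × 0.5048 = 1.515 V.

V_out ≈ 1.51 V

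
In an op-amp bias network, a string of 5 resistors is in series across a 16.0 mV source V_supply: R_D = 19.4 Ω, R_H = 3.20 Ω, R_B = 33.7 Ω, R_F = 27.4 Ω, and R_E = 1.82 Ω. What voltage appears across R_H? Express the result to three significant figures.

ΣR = 19.4 + 3.20 + 33.7 + 27.4 + 1.82 = 85.52 Ω.
Voltage divider: V = V_supply · (3.200 / 85.52) = 16.0 × 0.03742 = 0.5987 mV.

V ≈ 0.599 mV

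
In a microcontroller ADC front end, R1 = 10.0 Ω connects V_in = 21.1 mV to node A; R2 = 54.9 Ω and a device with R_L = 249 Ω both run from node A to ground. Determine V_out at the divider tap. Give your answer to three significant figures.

R2 ‖ R_L = (54.9 × 249)/(54.9 + 249) = 44.98 Ω.
Now apply the divider: V_out = 21.1 × 0.8181 = 17.26 mV.

V_out ≈ 17.3 mV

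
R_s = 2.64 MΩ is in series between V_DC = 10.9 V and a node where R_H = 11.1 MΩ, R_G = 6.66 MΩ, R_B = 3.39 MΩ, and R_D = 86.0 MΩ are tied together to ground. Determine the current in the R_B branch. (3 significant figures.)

Equivalent of the parallel group: R_p = 1.829 MΩ.
V_A = 10.9 × 1.829/4.469 = 4.460 V.
Branch current I = V_A/R_B = 4.460/3.39 = 1.316 µA.

I ≈ 1.32 µA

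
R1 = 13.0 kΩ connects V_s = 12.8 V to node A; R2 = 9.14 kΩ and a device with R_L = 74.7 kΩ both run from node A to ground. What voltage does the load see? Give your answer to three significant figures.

V_out ≈ 4.93 V

R2 ‖ R_L = (9.14 × 74.7)/(9.14 + 74.7) = 8.144 kΩ.
Voltage divider with the loaded lower leg: V_out = 12.8 × 8.144/(13.0 + 8.144) = 12.8 × 0.3852 = 4.930 V.
(Unloaded it would be 5.28 V; the load pulls it down.)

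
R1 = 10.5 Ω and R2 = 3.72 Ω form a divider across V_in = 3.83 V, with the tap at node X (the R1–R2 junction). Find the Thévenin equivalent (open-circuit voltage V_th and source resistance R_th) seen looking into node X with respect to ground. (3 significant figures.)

Open-circuit (no load on X): V_th = V_in · R2/(R1 + R2) = 3.83 × 3.72/(10.50 + 3.72) = 1.002 V.
Zeroing V_in shorts the top of R1 to ground, so R_th = R1 ‖ R2 = 2.747 Ω.

V_th ≈ 1.00 V, R_th ≈ 2.75 Ω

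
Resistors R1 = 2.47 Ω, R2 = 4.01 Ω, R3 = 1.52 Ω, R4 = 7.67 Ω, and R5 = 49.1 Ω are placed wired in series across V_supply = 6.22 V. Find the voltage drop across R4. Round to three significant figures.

Total series resistance ΣR = 2.47 + 4.01 + 1.52 + 7.67 + 49.1 = 64.77 Ω.
V = V_supply · R/ΣR = 6.22 × 0.1184 = 0.7366 V.

V ≈ 0.737 V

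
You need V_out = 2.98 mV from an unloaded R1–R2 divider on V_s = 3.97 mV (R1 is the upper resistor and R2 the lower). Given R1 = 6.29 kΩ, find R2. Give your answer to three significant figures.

V_out/V_s = R2/(R1+R2) = 0.7506.
R2 = R1 · 0.7506/(1 − 0.7506) = 18.93 kΩ.

R2 ≈ 18.9 kΩ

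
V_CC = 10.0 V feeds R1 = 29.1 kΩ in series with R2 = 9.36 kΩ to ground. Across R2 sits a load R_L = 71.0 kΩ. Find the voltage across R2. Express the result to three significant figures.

V_out ≈ 2.21 V

First combine the lower leg with the load: R2 ‖ R_L = 8.270 kΩ.
Voltage divider with the loaded lower leg: V_out = 10.0 × 8.270/(29.1 + 8.270) = 10.0 × 0.2213 = 2.213 V.
(Unloaded it would be 2.43 V; the load pulls it down.)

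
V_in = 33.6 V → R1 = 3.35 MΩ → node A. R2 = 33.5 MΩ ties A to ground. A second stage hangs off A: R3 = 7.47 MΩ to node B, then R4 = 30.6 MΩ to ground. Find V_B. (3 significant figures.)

V_B ≈ 22.7 V

The second stage (R3 + R4 = 38.07 MΩ) loads node A in parallel with R2.
R2 ‖ (R3+R4) = 17.82 MΩ.
So V_A = 33.6 × 0.8418 = 28.28 V.
Then the unloaded second divider: V_B = V_A × R4/(R3+R4) = 28.28 × 0.8038 = 22.73 V.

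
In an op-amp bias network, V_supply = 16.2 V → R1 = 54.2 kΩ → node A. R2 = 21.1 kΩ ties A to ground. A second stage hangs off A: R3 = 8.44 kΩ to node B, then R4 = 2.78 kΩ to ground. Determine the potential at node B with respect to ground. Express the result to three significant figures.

V_B ≈ 0.478 V

Node A sees R2 in parallel with the series input of stage 2, R3 + R4 = 11.22 kΩ.
R2 ‖ (R3+R4) = 7.325 kΩ.
V_A = 16.2 × 7.325/(54.2 + 7.325) = 1.929 V.
V_B = V_A × 0.2478 = 0.4779 V.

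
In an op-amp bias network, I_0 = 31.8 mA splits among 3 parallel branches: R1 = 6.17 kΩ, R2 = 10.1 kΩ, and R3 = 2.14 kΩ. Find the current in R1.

Conductances: ΣG = 1/6.17 + 1/10.1 + 1/2.14 = 0.7284 (1/kΩ).
R1 takes the fraction G_k/ΣG = 0.1621/0.7284 = 0.2225, so I = 31.8 × 0.2225 = 7.076 mA.

I ≈ 7.08 mA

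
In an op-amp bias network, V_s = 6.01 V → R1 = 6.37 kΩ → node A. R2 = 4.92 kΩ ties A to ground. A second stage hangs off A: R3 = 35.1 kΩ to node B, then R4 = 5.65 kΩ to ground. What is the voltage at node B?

V_B ≈ 0.340 V

The second stage (R3 + R4 = 40.75 kΩ) loads node A in parallel with R2.
R2 ‖ (R3+R4) = 4.390 kΩ.
V_A = 6.01 × 4.390/(6.37 + 4.390) = 2.452 V.
Then the unloaded second divider: V_B = V_A × R4/(R3+R4) = 2.452 × 0.1387 = 0.3400 V.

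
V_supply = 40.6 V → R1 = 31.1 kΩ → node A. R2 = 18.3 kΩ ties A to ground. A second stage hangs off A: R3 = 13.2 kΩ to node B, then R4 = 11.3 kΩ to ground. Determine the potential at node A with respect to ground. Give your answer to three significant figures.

V_A ≈ 10.2 V

Node A sees R2 in parallel with the series input of stage 2, R3 + R4 = 24.50 kΩ.
R2 ‖ (R3+R4) = 10.48 kΩ.
V_A = 40.6 × 10.48/(31.1 + 10.48) = 10.23 V.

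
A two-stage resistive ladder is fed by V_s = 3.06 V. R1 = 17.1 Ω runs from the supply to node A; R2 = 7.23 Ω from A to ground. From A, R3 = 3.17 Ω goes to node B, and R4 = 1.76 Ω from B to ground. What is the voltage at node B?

V_B ≈ 0.160 V

Node A sees R2 in parallel with the series input of stage 2, R3 + R4 = 4.930 Ω.
Effective lower resistance at A: R2 ‖ 4.930 = 2.931 Ω.
V_A = 3.06 × 2.931/(17.1 + 2.931) = 0.4478 V.
Stage 2 is unloaded, so V_B = V_A · R4/(R3+R4) = 0.4478 × 1.76/4.930 = 0.1599 V.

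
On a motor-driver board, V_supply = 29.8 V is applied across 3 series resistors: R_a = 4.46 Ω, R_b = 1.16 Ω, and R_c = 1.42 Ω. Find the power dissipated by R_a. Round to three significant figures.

P ≈ 79.9 W

ΣR = 7.040 Ω → I = 29.8/7.040 = 4.233 A.
V(R_a) = I·R = 18.88 V; P = V·I = 18.88 × 4.233 = 79.91 W.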